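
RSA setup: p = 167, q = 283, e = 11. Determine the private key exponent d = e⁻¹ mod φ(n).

φ(n) = (p−1)(q−1) = 166·282 = 46812.
Need d with 11·d ≡ 1 (mod 46812). Apply the extended Euclidean algorithm:
46812 = 4255·11 + 7
11 = 1·7 + 4
7 = 1·4 + 3
4 = 1·3 + 1
3 = 3·1 + 0
Back-substitute:
1 = 4 − 3
1 = −7 + 2·4
1 = 2·11 − 3·7
1 = −3·46812 + 12767·11
So 11·12767 ≡ 1 (mod 46812), hence d = 12767.

12767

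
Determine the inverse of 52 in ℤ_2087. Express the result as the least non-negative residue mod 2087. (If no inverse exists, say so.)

Extended Euclidean algorithm:
2087 = 40·52 + 7
52 = 7·7 + 3
7 = 2·3 + 1
3 = 3·1 + 0
The gcd is 1. Working backward:
1 = 7 − 2·3
1 = −2·52 + 15·7
1 = 15·2087 − 602·52
So 52·(-602) ≡ 1 (mod 2087), and -602 ≡ 1485 (mod 2087).

1485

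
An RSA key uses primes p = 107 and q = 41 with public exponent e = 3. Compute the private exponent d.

2827

φ(n) = (p−1)(q−1) = 106·40 = 4240.
Need d with 3·d ≡ 1 (mod 4240). Apply the extended Euclidean algorithm:
4240 = 1413×3 + 1
3 = 3×1 + 0
Back-substitute:
1 = 4240 − 1413·3
So 3·(-1413) ≡ 1 (mod 4240), hence d ≡ -1413 ≡ 2827 (mod 4240).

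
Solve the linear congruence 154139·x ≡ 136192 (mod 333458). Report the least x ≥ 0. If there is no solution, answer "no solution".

First find gcd(154139, 333458):
333458 = 2*154139 + 25180
154139 = 6*25180 + 3059
25180 = 8*3059 + 708
3059 = 4*708 + 227
708 = 3*227 + 27
227 = 8*27 + 11
27 = 2*11 + 5
11 = 2*5 + 1
5 = 5*1 + 0
gcd = 1, so a unique solution mod 333458 exists.
Back-substitute for the Bézout coefficients:
1 = 11 − 2·5
1 = −2·27 + 5·11
1 = 5·227 − 42·27
1 = −42·708 + 131·227
1 = 131·3059 − 566·708
1 = −566·25180 + 4659·3059
1 = 4659·154139 − 28520·25180
1 = −28520·333458 + 61699·154139
So 154139·(61699) ≡ 1 (mod 333458), giving 154139⁻¹ ≡ 61699.
x ≡ 154139⁻¹·136192 ≡ 61699·136192 ≡ 102066 (mod 333458).

102066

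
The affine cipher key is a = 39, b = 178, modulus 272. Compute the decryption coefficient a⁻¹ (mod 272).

7

Extended Euclidean algorithm:
272 = 6*39 + 38
39 = 1*38 + 1
38 = 38*1 + 0
The gcd is 1. Working backward:
1 = 39 − 38
1 = −272 + 7·39
So 39·7 ≡ 1 (mod 272).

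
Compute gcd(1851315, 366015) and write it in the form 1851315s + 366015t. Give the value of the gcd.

Euclidean algorithm:
1851315 = 5·366015 + 21240
366015 = 17·21240 + 4935
21240 = 4·4935 + 1500
4935 = 3·1500 + 435
1500 = 3·435 + 195
435 = 2·195 + 45
195 = 4·45 + 15
45 = 3·15 + 0
gcd(1851315, 366015) = 15.
Express as a combination:
15 = 195 − 4·45
15 = −4·435 + 9·195
15 = 9·1500 − 31·435
15 = −31·4935 + 102·1500
15 = 102·21240 − 439·4935
15 = −439·366015 + 7565·21240
15 = 7565·1851315 − 38264·366015
So 15 = (7565)·1851315 + (-38264)·366015.

15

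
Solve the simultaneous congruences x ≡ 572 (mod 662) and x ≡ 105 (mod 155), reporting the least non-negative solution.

Write x = 572 + 662·k. Then 662·k ≡ 105 − 572 ≡ 153 (mod 155).
Need 662⁻¹ mod 155. Extended Euclid on (155, 42):
155 = 3·42 + 29
42 = 1·29 + 13
29 = 2·13 + 3
13 = 4·3 + 1
3 = 3·1 + 0
Back-substitute:
1 = 13 − 4·3
1 = −4·29 + 9·13
1 = 9·42 − 13·29
1 = −13·155 + 48·42
662⁻¹ ≡ 48 (mod 155), so k ≡ 48·153 ≡ 59 (mod 155).
x = 572 + 662·59 = 39630.

39630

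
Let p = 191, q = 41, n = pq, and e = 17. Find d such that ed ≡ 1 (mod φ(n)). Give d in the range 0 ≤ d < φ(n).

φ(n) = (p−1)(q−1) = 190·40 = 7600.
Need d with 17·d ≡ 1 (mod 7600). Apply the extended Euclidean algorithm:
7600 = 447*17 + 1
17 = 17*1 + 0
Back-substitute:
1 = 7600 − 447·17
So 17·(-447) ≡ 1 (mod 7600), hence d ≡ -447 ≡ 7153 (mod 7600).

7153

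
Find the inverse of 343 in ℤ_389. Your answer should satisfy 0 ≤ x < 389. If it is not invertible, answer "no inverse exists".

93

Run Euclid on (389, 343):
389 = 1*343 + 46
343 = 7*46 + 21
46 = 2*21 + 4
21 = 5*4 + 1
4 = 4*1 + 0
gcd = 1, so the inverse exists. Back-substitute:
1 = 21 − 5·4
1 = −5·46 + 11·21
1 = 11·343 − 82·46
1 = −82·389 + 93·343
So 343·93 ≡ 1 (mod 389).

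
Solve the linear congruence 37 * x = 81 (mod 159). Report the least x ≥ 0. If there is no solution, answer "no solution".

144

First find gcd(37, 159):
159 = 4*37 + 11
37 = 3*11 + 4
11 = 2*4 + 3
4 = 1*3 + 1
3 = 3*1 + 0
gcd = 1, so a unique solution mod 159 exists.
Back-substitute for the Bézout coefficients:
1 = 4 − 3
1 = −11 + 3·4
1 = 3·37 − 10·11
1 = −10·159 + 43·37
So 37·(43) ≡ 1 (mod 159), giving 37⁻¹ ≡ 43.
x ≡ 37⁻¹·81 ≡ 43·81 ≡ 144 (mod 159).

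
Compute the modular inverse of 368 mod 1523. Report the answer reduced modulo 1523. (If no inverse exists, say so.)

Run Euclid on (1523, 368):
1523 = 4·368 + 51
368 = 7·51 + 11
51 = 4·11 + 7
11 = 1·7 + 4
7 = 1·4 + 3
4 = 1·3 + 1
3 = 3·1 + 0
Since gcd(368, 1523) = 1, back-substitute to write 1 as a combination:
1 = 4 − 3
1 = −7 + 2·4
1 = 2·11 − 3·7
1 = −3·51 + 14·11
1 = 14·368 − 101·51
1 = −101·1523 + 418·368
So 368·418 ≡ 1 (mod 1523).

418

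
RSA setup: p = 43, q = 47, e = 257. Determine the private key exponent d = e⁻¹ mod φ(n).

φ(n) = (p−1)(q−1) = 42·46 = 1932.
Need d with 257·d ≡ 1 (mod 1932). Apply the extended Euclidean algorithm:
1932 = 7·257 + 133
257 = 1·133 + 124
133 = 1·124 + 9
124 = 13·9 + 7
9 = 1·7 + 2
7 = 3·2 + 1
2 = 2·1 + 0
Back-substitute:
1 = 7 − 3·2
1 = −3·9 + 4·7
1 = 4·124 − 55·9
1 = −55·133 + 59·124
1 = 59·257 − 114·133
1 = −114·1932 + 857·257
So 257·857 ≡ 1 (mod 1932), hence d = 857.

857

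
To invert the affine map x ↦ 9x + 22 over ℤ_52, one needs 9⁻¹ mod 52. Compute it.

Extended Euclidean algorithm:
52 = 5×9 + 7
9 = 1×7 + 2
7 = 3×2 + 1
2 = 2×1 + 0
The gcd is 1. Working backward:
1 = 7 − 3·2
1 = −3·9 + 4·7
1 = 4·52 − 23·9
Hence 9⁻¹ ≡ -23 ≡ 29 (mod 52).

29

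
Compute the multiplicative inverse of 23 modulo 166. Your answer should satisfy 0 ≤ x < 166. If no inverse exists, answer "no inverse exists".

Run Euclid on (166, 23):
166 = 7*23 + 5
23 = 4*5 + 3
5 = 1*3 + 2
3 = 1*2 + 1
2 = 2*1 + 0
Since gcd(23, 166) = 1, back-substitute to write 1 as a combination:
1 = 3 − 2
1 = −5 + 2·3
1 = 2·23 − 9·5
1 = −9·166 + 65·23
So 23·65 ≡ 1 (mod 166).

65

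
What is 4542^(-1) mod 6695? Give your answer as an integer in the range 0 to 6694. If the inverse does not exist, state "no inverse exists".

Extended Euclidean algorithm:
6695 = 1×4542 + 2153
4542 = 2×2153 + 236
2153 = 9×236 + 29
236 = 8×29 + 4
29 = 7×4 + 1
4 = 4×1 + 0
Since gcd(4542, 6695) = 1, back-substitute to write 1 as a combination:
1 = 29 − 7·4
1 = −7·236 + 57·29
1 = 57·2153 − 520·236
1 = −520·4542 + 1097·2153
1 = 1097·6695 − 1617·4542
Thus 4542·(-1617) ≡ 1 (mod 6695); reducing, -1617 mod 6695 = 5078.

5078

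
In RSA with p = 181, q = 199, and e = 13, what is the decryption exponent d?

30157

φ(n) = (p−1)(q−1) = 180·198 = 35640.
Need d with 13·d ≡ 1 (mod 35640). Apply the extended Euclidean algorithm:
35640 = 2741·13 + 7
13 = 1·7 + 6
7 = 1·6 + 1
6 = 6·1 + 0
Back-substitute:
1 = 7 − 6
1 = −13 + 2·7
1 = 2·35640 − 5483·13
So 13·(-5483) ≡ 1 (mod 35640), hence d ≡ -5483 ≡ 30157 (mod 35640).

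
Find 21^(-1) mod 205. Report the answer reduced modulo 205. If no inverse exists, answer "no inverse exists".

166

gcd(205, 21) by repeated division:
205 = 9·21 + 16
21 = 1·16 + 5
16 = 3·5 + 1
5 = 5·1 + 0
gcd = 1, so the inverse exists. Back-substitute:
1 = 16 − 3·5
1 = −3·21 + 4·16
1 = 4·205 − 39·21
So 21·(-39) ≡ 1 (mod 205), and -39 ≡ 166 (mod 205).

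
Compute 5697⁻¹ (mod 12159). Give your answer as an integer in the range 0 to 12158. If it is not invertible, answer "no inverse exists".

Euclidean algorithm on 12159, 5697:
12159 = 2×5697 + 765
5697 = 7×765 + 342
765 = 2×342 + 81
342 = 4×81 + 18
81 = 4×18 + 9
18 = 2×9 + 0
gcd(5697, 12159) = 9 ≠ 1, so 5697 has no multiplicative inverse modulo 12159.

no inverse exists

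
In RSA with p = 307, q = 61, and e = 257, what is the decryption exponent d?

10073

φ(n) = (p−1)(q−1) = 306·60 = 18360.
Need d with 257·d ≡ 1 (mod 18360). Apply the extended Euclidean algorithm:
18360 = 71·257 + 113
257 = 2·113 + 31
113 = 3·31 + 20
31 = 1·20 + 11
20 = 1·11 + 9
11 = 1·9 + 2
9 = 4·2 + 1
2 = 2·1 + 0
Back-substitute:
1 = 9 − 4·2
1 = −4·11 + 5·9
1 = 5·20 − 9·11
1 = −9·31 + 14·20
1 = 14·113 − 51·31
1 = −51·257 + 116·113
1 = 116·18360 − 8287·257
So 257·(-8287) ≡ 1 (mod 18360), hence d ≡ -8287 ≡ 10073 (mod 18360).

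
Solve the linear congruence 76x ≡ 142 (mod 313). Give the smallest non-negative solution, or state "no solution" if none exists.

76

First find gcd(76, 313):
313 = 4·76 + 9
76 = 8·9 + 4
9 = 2·4 + 1
4 = 4·1 + 0
gcd = 1, so a unique solution mod 313 exists.
Back-substitute for the Bézout coefficients:
1 = 9 − 2·4
1 = −2·76 + 17·9
1 = 17·313 − 70·76
So 76·(-70) ≡ 1 (mod 313), giving 76⁻¹ ≡ 243.
x ≡ 76⁻¹·142 ≡ 243·142 ≡ 76 (mod 313).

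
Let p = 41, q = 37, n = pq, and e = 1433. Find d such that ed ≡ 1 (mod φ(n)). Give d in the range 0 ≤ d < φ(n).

617

φ(n) = (p−1)(q−1) = 40·36 = 1440.
Need d with 1433·d ≡ 1 (mod 1440). Apply the extended Euclidean algorithm:
1440 = 1·1433 + 7
1433 = 204·7 + 5
7 = 1·5 + 2
5 = 2·2 + 1
2 = 2·1 + 0
Back-substitute:
1 = 5 − 2·2
1 = −2·7 + 3·5
1 = 3·1433 − 614·7
1 = −614·1440 + 617·1433
So 1433·617 ≡ 1 (mod 1440), hence d = 617.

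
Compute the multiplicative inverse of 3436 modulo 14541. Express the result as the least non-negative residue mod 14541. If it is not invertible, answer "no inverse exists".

7681

Apply the Euclidean algorithm to 14541 and 3436:
14541 = 4×3436 + 797
3436 = 4×797 + 248
797 = 3×248 + 53
248 = 4×53 + 36
53 = 1×36 + 17
36 = 2×17 + 2
17 = 8×2 + 1
2 = 2×1 + 0
The gcd is 1. Working backward:
1 = 17 − 8·2
1 = −8·36 + 17·17
1 = 17·53 − 25·36
1 = −25·248 + 117·53
1 = 117·797 − 376·248
1 = −376·3436 + 1621·797
1 = 1621·14541 − 6860·3436
So 3436·(-6860) ≡ 1 (mod 14541), and -6860 ≡ 7681 (mod 14541).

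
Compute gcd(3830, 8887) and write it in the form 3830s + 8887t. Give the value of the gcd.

Euclidean algorithm:
8887 = 2×3830 + 1227
3830 = 3×1227 + 149
1227 = 8×149 + 35
149 = 4×35 + 9
35 = 3×9 + 8
9 = 1×8 + 1
8 = 8×1 + 0
gcd(3830, 8887) = 1.
Express as a combination:
1 = 9 − 8
1 = −35 + 4·9
1 = 4·149 − 17·35
1 = −17·1227 + 140·149
1 = 140·3830 − 437·1227
1 = −437·8887 + 1014·3830
So 1 = (-437)·8887 + (1014)·3830.

1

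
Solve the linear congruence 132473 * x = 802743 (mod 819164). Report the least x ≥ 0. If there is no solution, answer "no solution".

581595

First find gcd(132473, 819164):
819164 = 6·132473 + 24326
132473 = 5·24326 + 10843
24326 = 2·10843 + 2640
10843 = 4·2640 + 283
2640 = 9·283 + 93
283 = 3·93 + 4
93 = 23·4 + 1
4 = 4·1 + 0
gcd = 1, so a unique solution mod 819164 exists.
Back-substitute for the Bézout coefficients:
1 = 93 − 23·4
1 = −23·283 + 70·93
1 = 70·2640 − 653·283
1 = −653·10843 + 2682·2640
1 = 2682·24326 − 6017·10843
1 = −6017·132473 + 32767·24326
1 = 32767·819164 − 202619·132473
So 132473·(-202619) ≡ 1 (mod 819164), giving 132473⁻¹ ≡ 616545.
x ≡ 132473⁻¹·802743 ≡ 616545·802743 ≡ 581595 (mod 819164).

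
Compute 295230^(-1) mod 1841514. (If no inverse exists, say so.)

Euclidean algorithm on 1841514, 295230:
1841514 = 6×295230 + 70134
295230 = 4×70134 + 14694
70134 = 4×14694 + 11358
14694 = 1×11358 + 3336
11358 = 3×3336 + 1350
3336 = 2×1350 + 636
1350 = 2×636 + 78
636 = 8×78 + 12
78 = 6×12 + 6
12 = 2×6 + 0
The gcd is 6, not 1, hence no inverse exists.

no inverse exists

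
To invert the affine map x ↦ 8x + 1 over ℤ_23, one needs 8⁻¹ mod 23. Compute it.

Run Euclid on (23, 8):
23 = 2·8 + 7
8 = 1·7 + 1
7 = 7·1 + 0
Since gcd(8, 23) = 1, back-substitute to write 1 as a combination:
1 = 8 − 7
1 = −23 + 3·8
So 8·3 ≡ 1 (mod 23).

3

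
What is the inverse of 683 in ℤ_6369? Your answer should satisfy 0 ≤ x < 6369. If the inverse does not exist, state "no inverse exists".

5996

gcd(6369, 683) by repeated division:
6369 = 9·683 + 222
683 = 3·222 + 17
222 = 13·17 + 1
17 = 17·1 + 0
gcd = 1, so the inverse exists. Back-substitute:
1 = 222 − 13·17
1 = −13·683 + 40·222
1 = 40·6369 − 373·683
So 683·(-373) ≡ 1 (mod 6369), and -373 ≡ 5996 (mod 6369).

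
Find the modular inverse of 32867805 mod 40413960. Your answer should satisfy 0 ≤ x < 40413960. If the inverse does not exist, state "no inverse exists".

Euclidean algorithm on 40413960, 32867805:
40413960 = 1*32867805 + 7546155
32867805 = 4*7546155 + 2683185
7546155 = 2*2683185 + 2179785
2683185 = 1*2179785 + 503400
2179785 = 4*503400 + 166185
503400 = 3*166185 + 4845
166185 = 34*4845 + 1455
4845 = 3*1455 + 480
1455 = 3*480 + 15
480 = 32*15 + 0
Since gcd = 15 > 1, 32867805 is not a unit mod 40413960.

no inverse exists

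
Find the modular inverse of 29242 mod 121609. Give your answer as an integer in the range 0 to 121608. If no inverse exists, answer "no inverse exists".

Run Euclid on (121609, 29242):
121609 = 4*29242 + 4641
29242 = 6*4641 + 1396
4641 = 3*1396 + 453
1396 = 3*453 + 37
453 = 12*37 + 9
37 = 4*9 + 1
9 = 9*1 + 0
The gcd is 1. Working backward:
1 = 37 − 4·9
1 = −4·453 + 49·37
1 = 49·1396 − 151·453
1 = −151·4641 + 502·1396
1 = 502·29242 − 3163·4641
1 = −3163·121609 + 13154·29242
So 29242·13154 ≡ 1 (mod 121609).

13154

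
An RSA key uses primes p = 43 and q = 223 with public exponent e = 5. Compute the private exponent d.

φ(n) = (p−1)(q−1) = 42·222 = 9324.
Need d with 5·d ≡ 1 (mod 9324). Apply the extended Euclidean algorithm:
9324 = 1864×5 + 4
5 = 1×4 + 1
4 = 4×1 + 0
Back-substitute:
1 = 5 − 4
1 = −9324 + 1865·5
So 5·1865 ≡ 1 (mod 9324), hence d = 1865.

1865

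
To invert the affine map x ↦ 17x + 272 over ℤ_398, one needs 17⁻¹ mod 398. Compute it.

281

gcd(398, 17) by repeated division:
398 = 23*17 + 7
17 = 2*7 + 3
7 = 2*3 + 1
3 = 3*1 + 0
gcd = 1, so the inverse exists. Back-substitute:
1 = 7 − 2·3
1 = −2·17 + 5·7
1 = 5·398 − 117·17
Hence 17⁻¹ ≡ -117 ≡ 281 (mod 398).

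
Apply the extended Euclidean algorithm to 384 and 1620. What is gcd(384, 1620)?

12

Repeated division:
1620 = 4×384 + 84
384 = 4×84 + 48
84 = 1×48 + 36
48 = 1×36 + 12
36 = 3×12 + 0
gcd(384, 1620) = 12.
Working backward:
12 = 48 − 36
12 = −84 + 2·48
12 = 2·384 − 9·84
12 = −9·1620 + 38·384
So 12 = (-9)·1620 + (38)·384.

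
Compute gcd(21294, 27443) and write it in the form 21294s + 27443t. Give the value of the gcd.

Repeated division:
27443 = 1*21294 + 6149
21294 = 3*6149 + 2847
6149 = 2*2847 + 455
2847 = 6*455 + 117
455 = 3*117 + 104
117 = 1*104 + 13
104 = 8*13 + 0
gcd(21294, 27443) = 13.
Working backward:
13 = 117 − 104
13 = −455 + 4·117
13 = 4·2847 − 25·455
13 = −25·6149 + 54·2847
13 = 54·21294 − 187·6149
13 = −187·27443 + 241·21294
So 13 = (-187)·27443 + (241)·21294.

13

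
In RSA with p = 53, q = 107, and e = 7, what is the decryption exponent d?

1575

φ(n) = (p−1)(q−1) = 52·106 = 5512.
Need d with 7·d ≡ 1 (mod 5512). Apply the extended Euclidean algorithm:
5512 = 787×7 + 3
7 = 2×3 + 1
3 = 3×1 + 0
Back-substitute:
1 = 7 − 2·3
1 = −2·5512 + 1575·7
So 7·1575 ≡ 1 (mod 5512), hence d = 1575.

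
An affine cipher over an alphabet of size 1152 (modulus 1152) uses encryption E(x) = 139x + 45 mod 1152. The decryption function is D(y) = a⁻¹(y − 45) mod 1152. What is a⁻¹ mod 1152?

Extended Euclidean algorithm:
1152 = 8×139 + 40
139 = 3×40 + 19
40 = 2×19 + 2
19 = 9×2 + 1
2 = 2×1 + 0
The gcd is 1. Working backward:
1 = 19 − 9·2
1 = −9·40 + 19·19
1 = 19·139 − 66·40
1 = −66·1152 + 547·139
So 139·547 ≡ 1 (mod 1152).

547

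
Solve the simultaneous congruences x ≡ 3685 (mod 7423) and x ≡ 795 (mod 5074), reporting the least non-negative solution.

Write x = 3685 + 7423·k. Then 7423·k ≡ 795 − 3685 ≡ 2184 (mod 5074).
Need 7423⁻¹ mod 5074. Extended Euclid on (5074, 2349):
5074 = 2×2349 + 376
2349 = 6×376 + 93
376 = 4×93 + 4
93 = 23×4 + 1
4 = 4×1 + 0
Back-substitute:
1 = 93 − 23·4
1 = −23·376 + 93·93
1 = 93·2349 − 581·376
1 = −581·5074 + 1255·2349
7423⁻¹ ≡ 1255 (mod 5074), so k ≡ 1255·2184 ≡ 960 (mod 5074).
x = 3685 + 7423·960 = 7129765.

7129765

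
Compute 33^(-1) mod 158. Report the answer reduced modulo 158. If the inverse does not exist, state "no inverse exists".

91

Extended Euclidean algorithm:
158 = 4·33 + 26
33 = 1·26 + 7
26 = 3·7 + 5
7 = 1·5 + 2
5 = 2·2 + 1
2 = 2·1 + 0
The gcd is 1. Working backward:
1 = 5 − 2·2
1 = −2·7 + 3·5
1 = 3·26 − 11·7
1 = −11·33 + 14·26
1 = 14·158 − 67·33
So 33·(-67) ≡ 1 (mod 158), and -67 ≡ 91 (mod 158).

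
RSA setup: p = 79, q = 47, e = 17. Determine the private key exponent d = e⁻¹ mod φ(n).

φ(n) = (p−1)(q−1) = 78·46 = 3588.
Need d with 17·d ≡ 1 (mod 3588). Apply the extended Euclidean algorithm:
3588 = 211·17 + 1
17 = 17·1 + 0
Back-substitute:
1 = 3588 − 211·17
So 17·(-211) ≡ 1 (mod 3588), hence d ≡ -211 ≡ 3377 (mod 3588).

3377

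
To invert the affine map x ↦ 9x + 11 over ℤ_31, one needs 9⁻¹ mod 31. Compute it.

Extended Euclidean algorithm:
31 = 3·9 + 4
9 = 2·4 + 1
4 = 4·1 + 0
The gcd is 1. Working backward:
1 = 9 − 2·4
1 = −2·31 + 7·9
So 9·7 ≡ 1 (mod 31).

7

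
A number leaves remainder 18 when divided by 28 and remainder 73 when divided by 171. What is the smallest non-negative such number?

Write x = 18 + 28·k. Then 28·k ≡ 73 − 18 ≡ 55 (mod 171).
Need 28⁻¹ mod 171. Extended Euclid on (171, 28):
171 = 6·28 + 3
28 = 9·3 + 1
3 = 3·1 + 0
Back-substitute:
1 = 28 − 9·3
1 = −9·171 + 55·28
28⁻¹ ≡ 55 (mod 171), so k ≡ 55·55 ≡ 118 (mod 171).
x = 18 + 28·118 = 3322.

3322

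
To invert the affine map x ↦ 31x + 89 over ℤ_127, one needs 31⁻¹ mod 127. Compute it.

41

Run Euclid on (127, 31):
127 = 4*31 + 3
31 = 10*3 + 1
3 = 3*1 + 0
Since gcd(31, 127) = 1, back-substitute to write 1 as a combination:
1 = 31 − 10·3
1 = −10·127 + 41·31
So 31·41 ≡ 1 (mod 127).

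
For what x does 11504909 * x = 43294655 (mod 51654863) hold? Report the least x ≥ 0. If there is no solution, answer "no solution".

no solution

gcd(11504909, 51654863):
51654863 = 4×11504909 + 5635227
11504909 = 2×5635227 + 234455
5635227 = 24×234455 + 8307
234455 = 28×8307 + 1859
8307 = 4×1859 + 871
1859 = 2×871 + 117
871 = 7×117 + 52
117 = 2×52 + 13
52 = 4×13 + 0
gcd = 13, but 13 ∤ 43294655, so the congruence has no solution.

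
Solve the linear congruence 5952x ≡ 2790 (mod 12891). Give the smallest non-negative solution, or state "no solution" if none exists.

First find gcd(5952, 12891):
12891 = 2*5952 + 987
5952 = 6*987 + 30
987 = 32*30 + 27
30 = 1*27 + 3
27 = 9*3 + 0
gcd = 3 and 3 | 2790, so solutions exist. Divide through by 3: 1984x ≡ 930 (mod 4297).
Now find 1984⁻¹ mod 4297:
4297 = 2*1984 + 329
1984 = 6*329 + 10
329 = 32*10 + 9
10 = 1*9 + 1
9 = 9*1 + 0
Back-substitute:
1 = 10 − 9
1 = −329 + 33·10
1 = 33·1984 − 199·329
1 = −199·4297 + 431·1984
So 1984⁻¹ ≡ 431 (mod 4297).
Then x ≡ 431·930 ≡ 1209 (mod 4297); the smallest non-negative solution is x = 1209.

1209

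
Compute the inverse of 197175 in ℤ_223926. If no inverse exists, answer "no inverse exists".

no inverse exists

Euclidean algorithm on 223926, 197175:
223926 = 1*197175 + 26751
197175 = 7*26751 + 9918
26751 = 2*9918 + 6915
9918 = 1*6915 + 3003
6915 = 2*3003 + 909
3003 = 3*909 + 276
909 = 3*276 + 81
276 = 3*81 + 33
81 = 2*33 + 15
33 = 2*15 + 3
15 = 5*3 + 0
Since gcd = 3 > 1, 197175 is not a unit mod 223926.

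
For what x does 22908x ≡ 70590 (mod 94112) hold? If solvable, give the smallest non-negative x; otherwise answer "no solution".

gcd(22908, 94112):
94112 = 4*22908 + 2480
22908 = 9*2480 + 588
2480 = 4*588 + 128
588 = 4*128 + 76
128 = 1*76 + 52
76 = 1*52 + 24
52 = 2*24 + 4
24 = 6*4 + 0
gcd = 4, but 4 ∤ 70590, so the congruence has no solution.

no solution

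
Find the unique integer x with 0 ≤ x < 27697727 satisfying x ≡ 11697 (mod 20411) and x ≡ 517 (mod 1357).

5828832

Write x = 11697 + 20411·k. Then 20411·k ≡ 517 − 11697 ≡ 1033 (mod 1357).
Need 20411⁻¹ mod 1357. Extended Euclid on (1357, 56):
1357 = 24*56 + 13
56 = 4*13 + 4
13 = 3*4 + 1
4 = 4*1 + 0
Back-substitute:
1 = 13 − 3·4
1 = −3·56 + 13·13
1 = 13·1357 − 315·56
20411⁻¹ ≡ 1042 (mod 1357), so k ≡ 1042·1033 ≡ 285 (mod 1357).
x = 11697 + 20411·285 = 5828832.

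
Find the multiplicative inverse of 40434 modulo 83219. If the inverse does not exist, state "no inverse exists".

57202

Run Euclid on (83219, 40434):
83219 = 2·40434 + 2351
40434 = 17·2351 + 467
2351 = 5·467 + 16
467 = 29·16 + 3
16 = 5·3 + 1
3 = 3·1 + 0
Since gcd(40434, 83219) = 1, back-substitute to write 1 as a combination:
1 = 16 − 5·3
1 = −5·467 + 146·16
1 = 146·2351 − 735·467
1 = −735·40434 + 12641·2351
1 = 12641·83219 − 26017·40434
Hence 40434⁻¹ ≡ -26017 ≡ 57202 (mod 83219).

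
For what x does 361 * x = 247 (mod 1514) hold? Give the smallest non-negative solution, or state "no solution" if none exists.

1435

First find gcd(361, 1514):
1514 = 4·361 + 70
361 = 5·70 + 11
70 = 6·11 + 4
11 = 2·4 + 3
4 = 1·3 + 1
3 = 3·1 + 0
gcd = 1, so a unique solution mod 1514 exists.
Back-substitute for the Bézout coefficients:
1 = 4 − 3
1 = −11 + 3·4
1 = 3·70 − 19·11
1 = −19·361 + 98·70
1 = 98·1514 − 411·361
So 361·(-411) ≡ 1 (mod 1514), giving 361⁻¹ ≡ 1103.
x ≡ 361⁻¹·247 ≡ 1103·247 ≡ 1435 (mod 1514).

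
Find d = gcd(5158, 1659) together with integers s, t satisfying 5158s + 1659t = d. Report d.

1

Euclidean algorithm:
5158 = 3*1659 + 181
1659 = 9*181 + 30
181 = 6*30 + 1
30 = 30*1 + 0
gcd(5158, 1659) = 1.
Working backward:
1 = 181 − 6·30
1 = −6·1659 + 55·181
1 = 55·5158 − 171·1659
So 1 = (55)·5158 + (-171)·1659.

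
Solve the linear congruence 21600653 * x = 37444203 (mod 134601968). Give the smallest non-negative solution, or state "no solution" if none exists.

First find gcd(21600653, 134601968):
134601968 = 6*21600653 + 4998050
21600653 = 4*4998050 + 1608453
4998050 = 3*1608453 + 172691
1608453 = 9*172691 + 54234
172691 = 3*54234 + 9989
54234 = 5*9989 + 4289
9989 = 2*4289 + 1411
4289 = 3*1411 + 56
1411 = 25*56 + 11
56 = 5*11 + 1
11 = 11*1 + 0
gcd = 1, so a unique solution mod 134601968 exists.
Back-substitute for the Bézout coefficients:
1 = 56 − 5·11
1 = −5·1411 + 126·56
1 = 126·4289 − 383·1411
1 = −383·9989 + 892·4289
1 = 892·54234 − 4843·9989
1 = −4843·172691 + 15421·54234
1 = 15421·1608453 − 143632·172691
1 = −143632·4998050 + 446317·1608453
1 = 446317·21600653 − 1928900·4998050
1 = −1928900·134601968 + 12019717·21600653
So 21600653·(12019717) ≡ 1 (mod 134601968), giving 21600653⁻¹ ≡ 12019717.
x ≡ 21600653⁻¹·37444203 ≡ 12019717·37444203 ≡ 122948951 (mod 134601968).

122948951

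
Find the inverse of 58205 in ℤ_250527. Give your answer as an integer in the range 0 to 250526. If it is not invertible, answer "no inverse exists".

Run Euclid on (250527, 58205):
250527 = 4*58205 + 17707
58205 = 3*17707 + 5084
17707 = 3*5084 + 2455
5084 = 2*2455 + 174
2455 = 14*174 + 19
174 = 9*19 + 3
19 = 6*3 + 1
3 = 3*1 + 0
gcd = 1, so the inverse exists. Back-substitute:
1 = 19 − 6·3
1 = −6·174 + 55·19
1 = 55·2455 − 776·174
1 = −776·5084 + 1607·2455
1 = 1607·17707 − 5597·5084
1 = −5597·58205 + 18398·17707
1 = 18398·250527 − 79189·58205
So 58205·(-79189) ≡ 1 (mod 250527), and -79189 ≡ 171338 (mod 250527).

171338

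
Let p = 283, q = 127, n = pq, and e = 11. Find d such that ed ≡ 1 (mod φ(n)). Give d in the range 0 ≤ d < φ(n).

16151

φ(n) = (p−1)(q−1) = 282·126 = 35532.
Need d with 11·d ≡ 1 (mod 35532). Apply the extended Euclidean algorithm:
35532 = 3230*11 + 2
11 = 5*2 + 1
2 = 2*1 + 0
Back-substitute:
1 = 11 − 5·2
1 = −5·35532 + 16151·11
So 11·16151 ≡ 1 (mod 35532), hence d = 16151.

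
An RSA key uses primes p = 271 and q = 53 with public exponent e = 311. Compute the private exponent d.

φ(n) = (p−1)(q−1) = 270·52 = 14040.
Need d with 311·d ≡ 1 (mod 14040). Apply the extended Euclidean algorithm:
14040 = 45·311 + 45
311 = 6·45 + 41
45 = 1·41 + 4
41 = 10·4 + 1
4 = 4·1 + 0
Back-substitute:
1 = 41 − 10·4
1 = −10·45 + 11·41
1 = 11·311 − 76·45
1 = −76·14040 + 3431·311
So 311·3431 ≡ 1 (mod 14040), hence d = 3431.

3431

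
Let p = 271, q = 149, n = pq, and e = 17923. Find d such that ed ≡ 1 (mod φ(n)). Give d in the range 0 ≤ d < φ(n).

φ(n) = (p−1)(q−1) = 270·148 = 39960.
Need d with 17923·d ≡ 1 (mod 39960). Apply the extended Euclidean algorithm:
39960 = 2×17923 + 4114
17923 = 4×4114 + 1467
4114 = 2×1467 + 1180
1467 = 1×1180 + 287
1180 = 4×287 + 32
287 = 8×32 + 31
32 = 1×31 + 1
31 = 31×1 + 0
Back-substitute:
1 = 32 − 31
1 = −287 + 9·32
1 = 9·1180 − 37·287
1 = −37·1467 + 46·1180
1 = 46·4114 − 129·1467
1 = −129·17923 + 562·4114
1 = 562·39960 − 1253·17923
So 17923·(-1253) ≡ 1 (mod 39960), hence d ≡ -1253 ≡ 38707 (mod 39960).

38707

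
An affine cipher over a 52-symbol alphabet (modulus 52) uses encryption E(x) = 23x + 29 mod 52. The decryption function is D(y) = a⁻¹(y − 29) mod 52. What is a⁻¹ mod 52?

gcd(52, 23) by repeated division:
52 = 2*23 + 6
23 = 3*6 + 5
6 = 1*5 + 1
5 = 5*1 + 0
gcd = 1, so the inverse exists. Back-substitute:
1 = 6 − 5
1 = −23 + 4·6
1 = 4·52 − 9·23
Hence 23⁻¹ ≡ -9 ≡ 43 (mod 52).

43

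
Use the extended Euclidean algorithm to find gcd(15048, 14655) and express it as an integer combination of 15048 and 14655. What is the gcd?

Repeated division:
15048 = 1×14655 + 393
14655 = 37×393 + 114
393 = 3×114 + 51
114 = 2×51 + 12
51 = 4×12 + 3
12 = 4×3 + 0
gcd(15048, 14655) = 3.
Working backward:
3 = 51 − 4·12
3 = −4·114 + 9·51
3 = 9·393 − 31·114
3 = −31·14655 + 1156·393
3 = 1156·15048 − 1187·14655
So 3 = (1156)·15048 + (-1187)·14655.

3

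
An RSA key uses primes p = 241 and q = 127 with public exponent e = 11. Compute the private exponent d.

φ(n) = (p−1)(q−1) = 240·126 = 30240.
Need d with 11·d ≡ 1 (mod 30240). Apply the extended Euclidean algorithm:
30240 = 2749·11 + 1
11 = 11·1 + 0
Back-substitute:
1 = 30240 − 2749·11
So 11·(-2749) ≡ 1 (mod 30240), hence d ≡ -2749 ≡ 27491 (mod 30240).

27491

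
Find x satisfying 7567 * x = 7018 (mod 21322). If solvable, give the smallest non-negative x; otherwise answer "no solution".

no solution

gcd(7567, 21322):
21322 = 2×7567 + 6188
7567 = 1×6188 + 1379
6188 = 4×1379 + 672
1379 = 2×672 + 35
672 = 19×35 + 7
35 = 5×7 + 0
gcd = 7, but 7 ∤ 7018, so the congruence has no solution.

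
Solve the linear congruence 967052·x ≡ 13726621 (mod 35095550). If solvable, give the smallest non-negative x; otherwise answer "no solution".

no solution

gcd(967052, 35095550):
35095550 = 36·967052 + 281678
967052 = 3·281678 + 122018
281678 = 2·122018 + 37642
122018 = 3·37642 + 9092
37642 = 4·9092 + 1274
9092 = 7·1274 + 174
1274 = 7·174 + 56
174 = 3·56 + 6
56 = 9·6 + 2
6 = 3·2 + 0
gcd = 2, but 2 ∤ 13726621, so the congruence has no solution.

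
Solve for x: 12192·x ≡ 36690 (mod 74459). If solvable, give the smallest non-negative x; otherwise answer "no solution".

21366

First find gcd(12192, 74459):
74459 = 6*12192 + 1307
12192 = 9*1307 + 429
1307 = 3*429 + 20
429 = 21*20 + 9
20 = 2*9 + 2
9 = 4*2 + 1
2 = 2*1 + 0
gcd = 1, so a unique solution mod 74459 exists.
Back-substitute for the Bézout coefficients:
1 = 9 − 4·2
1 = −4·20 + 9·9
1 = 9·429 − 193·20
1 = −193·1307 + 588·429
1 = 588·12192 − 5485·1307
1 = −5485·74459 + 33498·12192
So 12192·(33498) ≡ 1 (mod 74459), giving 12192⁻¹ ≡ 33498.
x ≡ 12192⁻¹·36690 ≡ 33498·36690 ≡ 21366 (mod 74459).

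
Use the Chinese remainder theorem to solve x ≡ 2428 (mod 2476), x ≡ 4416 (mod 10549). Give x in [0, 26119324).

14266664

Write x = 2428 + 2476·k. Then 2476·k ≡ 4416 − 2428 ≡ 1988 (mod 10549).
Need 2476⁻¹ mod 10549. Extended Euclid on (10549, 2476):
10549 = 4·2476 + 645
2476 = 3·645 + 541
645 = 1·541 + 104
541 = 5·104 + 21
104 = 4·21 + 20
21 = 1·20 + 1
20 = 20·1 + 0
Back-substitute:
1 = 21 − 20
1 = −104 + 5·21
1 = 5·541 − 26·104
1 = −26·645 + 31·541
1 = 31·2476 − 119·645
1 = −119·10549 + 507·2476
2476⁻¹ ≡ 507 (mod 10549), so k ≡ 507·1988 ≡ 5761 (mod 10549).
x = 2428 + 2476·5761 = 14266664.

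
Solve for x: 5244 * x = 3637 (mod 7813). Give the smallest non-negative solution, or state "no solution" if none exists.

First find gcd(5244, 7813):
7813 = 1×5244 + 2569
5244 = 2×2569 + 106
2569 = 24×106 + 25
106 = 4×25 + 6
25 = 4×6 + 1
6 = 6×1 + 0
gcd = 1, so a unique solution mod 7813 exists.
Back-substitute for the Bézout coefficients:
1 = 25 − 4·6
1 = −4·106 + 17·25
1 = 17·2569 − 412·106
1 = −412·5244 + 841·2569
1 = 841·7813 − 1253·5244
So 5244·(-1253) ≡ 1 (mod 7813), giving 5244⁻¹ ≡ 6560.
x ≡ 5244⁻¹·3637 ≡ 6560·3637 ≡ 5631 (mod 7813).

5631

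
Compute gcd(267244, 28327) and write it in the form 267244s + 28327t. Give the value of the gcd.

Euclidean algorithm:
267244 = 9×28327 + 12301
28327 = 2×12301 + 3725
12301 = 3×3725 + 1126
3725 = 3×1126 + 347
1126 = 3×347 + 85
347 = 4×85 + 7
85 = 12×7 + 1
7 = 7×1 + 0
gcd(267244, 28327) = 1.
Working backward:
1 = 85 − 12·7
1 = −12·347 + 49·85
1 = 49·1126 − 159·347
1 = −159·3725 + 526·1126
1 = 526·12301 − 1737·3725
1 = −1737·28327 + 4000·12301
1 = 4000·267244 − 37737·28327
So 1 = (4000)·267244 + (-37737)·28327.

1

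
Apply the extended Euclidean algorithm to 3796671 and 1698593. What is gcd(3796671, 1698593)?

Euclidean algorithm:
3796671 = 2*1698593 + 399485
1698593 = 4*399485 + 100653
399485 = 3*100653 + 97526
100653 = 1*97526 + 3127
97526 = 31*3127 + 589
3127 = 5*589 + 182
589 = 3*182 + 43
182 = 4*43 + 10
43 = 4*10 + 3
10 = 3*3 + 1
3 = 3*1 + 0
gcd(3796671, 1698593) = 1.
Back-substituting:
1 = 10 − 3·3
1 = −3·43 + 13·10
1 = 13·182 − 55·43
1 = −55·589 + 178·182
1 = 178·3127 − 945·589
1 = −945·97526 + 29473·3127
1 = 29473·100653 − 30418·97526
1 = −30418·399485 + 120727·100653
1 = 120727·1698593 − 513326·399485
1 = −513326·3796671 + 1147379·1698593
So 1 = (-513326)·3796671 + (1147379)·1698593.

1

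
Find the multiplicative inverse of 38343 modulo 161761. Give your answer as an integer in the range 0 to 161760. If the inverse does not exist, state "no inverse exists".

gcd(161761, 38343) by repeated division:
161761 = 4×38343 + 8389
38343 = 4×8389 + 4787
8389 = 1×4787 + 3602
4787 = 1×3602 + 1185
3602 = 3×1185 + 47
1185 = 25×47 + 10
47 = 4×10 + 7
10 = 1×7 + 3
7 = 2×3 + 1
3 = 3×1 + 0
gcd = 1, so the inverse exists. Back-substitute:
1 = 7 − 2·3
1 = −2·10 + 3·7
1 = 3·47 − 14·10
1 = −14·1185 + 353·47
1 = 353·3602 − 1073·1185
1 = −1073·4787 + 1426·3602
1 = 1426·8389 − 2499·4787
1 = −2499·38343 + 11422·8389
1 = 11422·161761 − 48187·38343
Thus 38343·(-48187) ≡ 1 (mod 161761); reducing, -48187 mod 161761 = 113574.

113574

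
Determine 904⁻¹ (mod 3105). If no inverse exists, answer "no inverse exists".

Run Euclid on (3105, 904):
3105 = 3·904 + 393
904 = 2·393 + 118
393 = 3·118 + 39
118 = 3·39 + 1
39 = 39·1 + 0
The gcd is 1. Working backward:
1 = 118 − 3·39
1 = −3·393 + 10·118
1 = 10·904 − 23·393
1 = −23·3105 + 79·904
So 904·79 ≡ 1 (mod 3105).

79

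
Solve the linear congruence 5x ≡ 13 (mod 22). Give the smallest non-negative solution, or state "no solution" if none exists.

First find gcd(5, 22):
22 = 4*5 + 2
5 = 2*2 + 1
2 = 2*1 + 0
gcd = 1, so a unique solution mod 22 exists.
Back-substitute for the Bézout coefficients:
1 = 5 − 2·2
1 = −2·22 + 9·5
So 5·(9) ≡ 1 (mod 22), giving 5⁻¹ ≡ 9.
x ≡ 5⁻¹·13 ≡ 9·13 ≡ 7 (mod 22).

7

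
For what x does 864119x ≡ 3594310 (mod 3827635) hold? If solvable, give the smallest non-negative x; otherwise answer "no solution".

971465

First find gcd(864119, 3827635):
3827635 = 4×864119 + 371159
864119 = 2×371159 + 121801
371159 = 3×121801 + 5756
121801 = 21×5756 + 925
5756 = 6×925 + 206
925 = 4×206 + 101
206 = 2×101 + 4
101 = 25×4 + 1
4 = 4×1 + 0
gcd = 1, so a unique solution mod 3827635 exists.
Back-substitute for the Bézout coefficients:
1 = 101 − 25·4
1 = −25·206 + 51·101
1 = 51·925 − 229·206
1 = −229·5756 + 1425·925
1 = 1425·121801 − 30154·5756
1 = −30154·371159 + 91887·121801
1 = 91887·864119 − 213928·371159
1 = −213928·3827635 + 947599·864119
So 864119·(947599) ≡ 1 (mod 3827635), giving 864119⁻¹ ≡ 947599.
x ≡ 864119⁻¹·3594310 ≡ 947599·3594310 ≡ 971465 (mod 3827635).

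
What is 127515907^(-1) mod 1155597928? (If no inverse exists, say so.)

Extended Euclidean algorithm:
1155597928 = 9*127515907 + 7954765
127515907 = 16*7954765 + 239667
7954765 = 33*239667 + 45754
239667 = 5*45754 + 10897
45754 = 4*10897 + 2166
10897 = 5*2166 + 67
2166 = 32*67 + 22
67 = 3*22 + 1
22 = 22*1 + 0
Since gcd(127515907, 1155597928) = 1, back-substitute to write 1 as a combination:
1 = 67 − 3·22
1 = −3·2166 + 97·67
1 = 97·10897 − 488·2166
1 = −488·45754 + 2049·10897
1 = 2049·239667 − 10733·45754
1 = −10733·7954765 + 356238·239667
1 = 356238·127515907 − 5710541·7954765
1 = −5710541·1155597928 + 51751107·127515907
So 127515907·51751107 ≡ 1 (mod 1155597928).

51751107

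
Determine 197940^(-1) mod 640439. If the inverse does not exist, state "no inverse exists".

Apply the Euclidean algorithm to 640439 and 197940:
640439 = 3×197940 + 46619
197940 = 4×46619 + 11464
46619 = 4×11464 + 763
11464 = 15×763 + 19
763 = 40×19 + 3
19 = 6×3 + 1
3 = 3×1 + 0
The gcd is 1. Working backward:
1 = 19 − 6·3
1 = −6·763 + 241·19
1 = 241·11464 − 3621·763
1 = −3621·46619 + 14725·11464
1 = 14725·197940 − 62521·46619
1 = −62521·640439 + 202288·197940
So 197940·202288 ≡ 1 (mod 640439).

202288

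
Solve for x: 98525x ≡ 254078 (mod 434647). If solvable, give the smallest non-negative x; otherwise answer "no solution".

265692

First find gcd(98525, 434647):
434647 = 4*98525 + 40547
98525 = 2*40547 + 17431
40547 = 2*17431 + 5685
17431 = 3*5685 + 376
5685 = 15*376 + 45
376 = 8*45 + 16
45 = 2*16 + 13
16 = 1*13 + 3
13 = 4*3 + 1
3 = 3*1 + 0
gcd = 1, so a unique solution mod 434647 exists.
Back-substitute for the Bézout coefficients:
1 = 13 − 4·3
1 = −4·16 + 5·13
1 = 5·45 − 14·16
1 = −14·376 + 117·45
1 = 117·5685 − 1769·376
1 = −1769·17431 + 5424·5685
1 = 5424·40547 − 12617·17431
1 = −12617·98525 + 30658·40547
1 = 30658·434647 − 135249·98525
So 98525·(-135249) ≡ 1 (mod 434647), giving 98525⁻¹ ≡ 299398.
x ≡ 98525⁻¹·254078 ≡ 299398·254078 ≡ 265692 (mod 434647).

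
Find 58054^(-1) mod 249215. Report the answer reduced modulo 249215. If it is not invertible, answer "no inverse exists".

173889

Run Euclid on (249215, 58054):
249215 = 4·58054 + 16999
58054 = 3·16999 + 7057
16999 = 2·7057 + 2885
7057 = 2·2885 + 1287
2885 = 2·1287 + 311
1287 = 4·311 + 43
311 = 7·43 + 10
43 = 4·10 + 3
10 = 3·3 + 1
3 = 3·1 + 0
Since gcd(58054, 249215) = 1, back-substitute to write 1 as a combination:
1 = 10 − 3·3
1 = −3·43 + 13·10
1 = 13·311 − 94·43
1 = −94·1287 + 389·311
1 = 389·2885 − 872·1287
1 = −872·7057 + 2133·2885
1 = 2133·16999 − 5138·7057
1 = −5138·58054 + 17547·16999
1 = 17547·249215 − 75326·58054
Hence 58054⁻¹ ≡ -75326 ≡ 173889 (mod 249215).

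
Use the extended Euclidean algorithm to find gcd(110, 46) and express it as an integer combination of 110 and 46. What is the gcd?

2

Apply Euclid's algorithm to 110 and 46:
110 = 2*46 + 18
46 = 2*18 + 10
18 = 1*10 + 8
10 = 1*8 + 2
8 = 4*2 + 0
gcd(110, 46) = 2.
Express as a combination:
2 = 10 − 8
2 = −18 + 2·10
2 = 2·46 − 5·18
2 = −5·110 + 12·46
So 2 = (-5)·110 + (12)·46.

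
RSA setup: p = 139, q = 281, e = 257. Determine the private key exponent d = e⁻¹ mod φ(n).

35633

φ(n) = (p−1)(q−1) = 138·280 = 38640.
Need d with 257·d ≡ 1 (mod 38640). Apply the extended Euclidean algorithm:
38640 = 150*257 + 90
257 = 2*90 + 77
90 = 1*77 + 13
77 = 5*13 + 12
13 = 1*12 + 1
12 = 12*1 + 0
Back-substitute:
1 = 13 − 12
1 = −77 + 6·13
1 = 6·90 − 7·77
1 = −7·257 + 20·90
1 = 20·38640 − 3007·257
So 257·(-3007) ≡ 1 (mod 38640), hence d ≡ -3007 ≡ 35633 (mod 38640).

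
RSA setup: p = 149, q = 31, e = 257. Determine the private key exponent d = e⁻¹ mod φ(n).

1313

φ(n) = (p−1)(q−1) = 148·30 = 4440.
Need d with 257·d ≡ 1 (mod 4440). Apply the extended Euclidean algorithm:
4440 = 17·257 + 71
257 = 3·71 + 44
71 = 1·44 + 27
44 = 1·27 + 17
27 = 1·17 + 10
17 = 1·10 + 7
10 = 1·7 + 3
7 = 2·3 + 1
3 = 3·1 + 0
Back-substitute:
1 = 7 − 2·3
1 = −2·10 + 3·7
1 = 3·17 − 5·10
1 = −5·27 + 8·17
1 = 8·44 − 13·27
1 = −13·71 + 21·44
1 = 21·257 − 76·71
1 = −76·4440 + 1313·257
So 257·1313 ≡ 1 (mod 4440), hence d = 1313.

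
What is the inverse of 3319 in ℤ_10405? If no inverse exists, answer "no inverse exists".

gcd(10405, 3319) by repeated division:
10405 = 3*3319 + 448
3319 = 7*448 + 183
448 = 2*183 + 82
183 = 2*82 + 19
82 = 4*19 + 6
19 = 3*6 + 1
6 = 6*1 + 0
The gcd is 1. Working backward:
1 = 19 − 3·6
1 = −3·82 + 13·19
1 = 13·183 − 29·82
1 = −29·448 + 71·183
1 = 71·3319 − 526·448
1 = −526·10405 + 1649·3319
So 3319·1649 ≡ 1 (mod 10405).

1649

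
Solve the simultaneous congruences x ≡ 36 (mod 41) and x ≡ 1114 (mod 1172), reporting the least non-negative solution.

Write x = 36 + 41·k. Then 41·k ≡ 1114 − 36 ≡ 1078 (mod 1172).
Need 41⁻¹ mod 1172. Extended Euclid on (1172, 41):
1172 = 28·41 + 24
41 = 1·24 + 17
24 = 1·17 + 7
17 = 2·7 + 3
7 = 2·3 + 1
3 = 3·1 + 0
Back-substitute:
1 = 7 − 2·3
1 = −2·17 + 5·7
1 = 5·24 − 7·17
1 = −7·41 + 12·24
1 = 12·1172 − 343·41
41⁻¹ ≡ 829 (mod 1172), so k ≡ 829·1078 ≡ 598 (mod 1172).
x = 36 + 41·598 = 24554.

24554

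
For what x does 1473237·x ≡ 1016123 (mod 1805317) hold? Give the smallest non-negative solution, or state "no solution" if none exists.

95672

First find gcd(1473237, 1805317):
1805317 = 1*1473237 + 332080
1473237 = 4*332080 + 144917
332080 = 2*144917 + 42246
144917 = 3*42246 + 18179
42246 = 2*18179 + 5888
18179 = 3*5888 + 515
5888 = 11*515 + 223
515 = 2*223 + 69
223 = 3*69 + 16
69 = 4*16 + 5
16 = 3*5 + 1
5 = 5*1 + 0
gcd = 1, so a unique solution mod 1805317 exists.
Back-substitute for the Bézout coefficients:
1 = 16 − 3·5
1 = −3·69 + 13·16
1 = 13·223 − 42·69
1 = −42·515 + 97·223
1 = 97·5888 − 1109·515
1 = −1109·18179 + 3424·5888
1 = 3424·42246 − 7957·18179
1 = −7957·144917 + 27295·42246
1 = 27295·332080 − 62547·144917
1 = −62547·1473237 + 277483·332080
1 = 277483·1805317 − 340030·1473237
So 1473237·(-340030) ≡ 1 (mod 1805317), giving 1473237⁻¹ ≡ 1465287.
x ≡ 1473237⁻¹·1016123 ≡ 1465287·1016123 ≡ 95672 (mod 1805317).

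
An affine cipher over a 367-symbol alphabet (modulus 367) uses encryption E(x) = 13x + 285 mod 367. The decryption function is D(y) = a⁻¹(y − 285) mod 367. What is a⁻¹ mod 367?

113

Extended Euclidean algorithm:
367 = 28×13 + 3
13 = 4×3 + 1
3 = 3×1 + 0
gcd = 1, so the inverse exists. Back-substitute:
1 = 13 − 4·3
1 = −4·367 + 113·13
So 13·113 ≡ 1 (mod 367).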